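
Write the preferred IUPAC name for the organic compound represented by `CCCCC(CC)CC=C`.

4-ethyloct-1-ene

The longest carbon chain that includes the multiple bond has 8 carbons, so the parent hydride is octane.
There is one C=C double bond, indicated by the ending -ene.
Number the chain so that numbering from this end puts the double bond at C-1 rather than C-7.
This places the double bond between C-1 and C-2; an ethyl group at C-4.
Putting it together: 4-ethyloct-1-ene.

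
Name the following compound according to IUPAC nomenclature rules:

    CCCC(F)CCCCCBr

The longest carbon chain is 9 atoms: the parent is nonane.
Choose the numbering such that the substituent locant set {1,6} is lower than {4,9} at the first point of difference.
That gives a bromo group at C-1; a fluoro group at C-6.
Substituent prefixes are cited in alphabetical order (multiplying prefixes like di-/tri- are ignored for ordering).
Putting it together: 1-bromo-6-fluorononane.

1-bromo-6-fluorononane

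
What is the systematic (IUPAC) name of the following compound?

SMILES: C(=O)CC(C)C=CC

3-methylhex-4-enal

The longest chain bearing the –CHO group and the multiple bond is 6 carbons long (hexane).
An aldehyde (terminal –CHO) is the principal characteristic group, giving the suffix -al.
There is one C=C double bond, indicated by the ending -ene.
Number the chain so that the aldehyde carbon is C-1 by definition.
This places the double bond between C-4 and C-5; a methyl group at C-3.
Putting it together: 3-methylhex-4-enal.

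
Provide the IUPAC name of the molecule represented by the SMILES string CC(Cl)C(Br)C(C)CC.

The parent chain contains 6 carbons (hexane).
Choose the numbering such that the substituent locant set {2,3,4} is lower than {3,4,5} at the first point of difference.
This places a bromo group at C-3; a chloro group at C-2; a methyl group at C-4.
Substituent prefixes are cited in alphabetical order (multiplying prefixes like di-/tri- are ignored for ordering).
Assembling the pieces gives 3-bromo-2-chloro-4-methylhexane.

3-bromo-2-chloro-4-methylhexane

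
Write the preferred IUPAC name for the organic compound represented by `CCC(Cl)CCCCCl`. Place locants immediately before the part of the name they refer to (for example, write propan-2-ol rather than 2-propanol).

1,5-dichloroheptane

The longest continuous carbon chain has 7 atoms, so the parent hydride is heptane.
Choose the numbering such that the substituent locant set {1,5} is lower than {3,7} at the first point of difference.
With this numbering: chloro groups at C-1 and C-5.
Assembling the pieces gives 1,5-dichloroheptane.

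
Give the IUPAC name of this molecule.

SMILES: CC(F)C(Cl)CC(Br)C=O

2-bromo-4-chloro-5-fluorohexanal

The longest carbon chain that includes the –CHO group has 6 carbons, so the parent hydride is hexane.
The principal characteristic group is an aldehyde (terminal –CHO), named with the suffix -al.
The numbering direction is chosen so that the aldehyde carbon is C-1 by definition.
That gives a bromo group at C-2; a chloro group at C-4; a fluoro group at C-5.
Substituent prefixes are cited in alphabetical order (multiplying prefixes like di-/tri- are ignored for ordering).
Putting it together: 2-bromo-4-chloro-5-fluorohexanal.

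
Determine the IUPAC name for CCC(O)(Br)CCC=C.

3-bromohept-6-en-3-ol

Counting along the main chain through the –OH group and the multiple bond gives 7 carbons: the parent is heptane.
The highest-priority functional group is an alcohol (–OH), so the name ends in -ol.
A C=C double bond in the chain gives the infix -ene-.
Number the chain so that numbering from this end puts the hydroxyl group at C-3 rather than C-5.
With this numbering: the hydroxyl at C-3; the double bond between C-6 and C-7; a bromo group at C-3.
The name is 3-bromohept-6-en-3-ol.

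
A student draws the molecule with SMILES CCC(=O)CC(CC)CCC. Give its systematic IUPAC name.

The longest chain bearing the carbonyl is 8 carbons long (octane).
The highest-priority functional group is a ketone (C=O on an internal carbon), so the name ends in -one.
Number the chain so that numbering from this end puts the carbonyl group at C-3 rather than C-6.
This places the carbonyl at C-3; an ethyl group at C-5.
The name is 5-ethyloctan-3-one.

5-ethyloctan-3-one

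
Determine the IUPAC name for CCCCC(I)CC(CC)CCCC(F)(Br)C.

The parent chain contains 12 carbons (dodecane).
The numbering direction is chosen so that the substituent locant set {2,2,6,8} is lower than {5,7,11,11} at the first point of difference.
That gives a bromo group at C-2; an ethyl group at C-6; a fluoro group at C-2; an iodo group at C-8.
Substituent prefixes are cited in alphabetical order (multiplying prefixes like di-/tri- are ignored for ordering).
The name is 2-bromo-6-ethyl-2-fluoro-8-iodododecane.

2-bromo-6-ethyl-2-fluoro-8-iodododecane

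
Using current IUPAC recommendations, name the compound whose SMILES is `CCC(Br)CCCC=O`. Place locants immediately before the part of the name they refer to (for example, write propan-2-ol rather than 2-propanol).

The longest carbon chain that includes the –CHO group has 7 carbons, so the parent hydride is heptane.
The highest-priority functional group is an aldehyde (terminal –CHO), so the name ends in -al.
Number the chain so that the aldehyde carbon is C-1 by definition.
This places a bromo group at C-5.
Putting it together: 5-bromoheptanal.

5-bromoheptanal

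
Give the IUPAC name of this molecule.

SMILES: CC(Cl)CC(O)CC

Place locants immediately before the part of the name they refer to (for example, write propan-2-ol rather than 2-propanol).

The longest chain bearing the –OH group is 6 carbons long (hexane).
The principal characteristic group is an alcohol (–OH), named with the suffix -ol.
Number the chain so that numbering from this end puts the hydroxyl group at C-3 rather than C-4.
This places the hydroxyl at C-3; a chloro group at C-5.
Putting it together: 5-chlorohexan-3-ol.

5-chlorohexan-3-ol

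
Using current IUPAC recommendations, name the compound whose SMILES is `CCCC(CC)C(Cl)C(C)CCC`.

The longest continuous carbon chain has 9 atoms, so the parent hydride is nonane.
Number the chain so that the locant sets are identical either way, so the alphabetically earlier ethyl substituent takes the lower locant (4 rather than 6).
This places a chloro group at C-5; an ethyl group at C-4; a methyl group at C-6.
Substituent prefixes are cited in alphabetical order (multiplying prefixes like di-/tri- are ignored for ordering).
Putting it together: 5-chloro-4-ethyl-6-methylnonane.

5-chloro-4-ethyl-6-methylnonane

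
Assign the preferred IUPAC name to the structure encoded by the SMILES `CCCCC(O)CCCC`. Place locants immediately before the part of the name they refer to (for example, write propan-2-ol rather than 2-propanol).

The longest chain bearing the –OH group is 9 carbons long (nonane).
The highest-priority functional group is an alcohol (–OH), so the name ends in -ol.
Numbering from either end gives identical locants here.
This places the hydroxyl at C-5.
Putting it together: nonan-5-ol.

nonan-5-ol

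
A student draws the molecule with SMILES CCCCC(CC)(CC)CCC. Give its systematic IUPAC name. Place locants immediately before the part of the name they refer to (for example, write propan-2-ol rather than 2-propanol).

4,4-diethyloctane

The longest carbon chain is 8 atoms: the parent is octane.
Number the chain so that the substituent locant set {4,4} is lower than {5,5} at the first point of difference.
That gives two ethyl groups at C-4.
Putting it together: 4,4-diethyloctane.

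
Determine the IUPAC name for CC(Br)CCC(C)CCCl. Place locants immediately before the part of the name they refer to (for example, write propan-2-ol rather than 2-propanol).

The parent chain contains 7 carbons (heptane).
Choose the numbering such that the substituent locant set {1,3,6} is lower than {2,5,7} at the first point of difference.
This places a bromo group at C-6; a chloro group at C-1; a methyl group at C-3.
The substituents are ordered alphabetically, ignoring any di-/tri- multipliers.
Assembling the pieces gives 6-bromo-1-chloro-3-methylheptane.

6-bromo-1-chloro-3-methylheptane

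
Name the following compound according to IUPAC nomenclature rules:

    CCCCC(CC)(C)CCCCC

The longest carbon chain is 10 atoms: the parent is decane.
The numbering direction is chosen so that the substituent locant set {5,5} is lower than {6,6} at the first point of difference.
That gives an ethyl group at C-5; a methyl group at C-5.
Prefixes are listed alphabetically: ethyl, methyl.
Putting it together: 5-ethyl-5-methyldecane.

5-ethyl-5-methyldecane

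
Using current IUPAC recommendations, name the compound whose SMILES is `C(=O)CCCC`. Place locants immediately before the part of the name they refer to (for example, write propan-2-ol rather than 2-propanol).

The longest carbon chain that includes the –CHO group has 5 carbons, so the parent hydride is pentane.
The highest-priority functional group is an aldehyde (terminal –CHO), so the name ends in -al.
Choose the numbering such that the aldehyde carbon is C-1 by definition.
Putting it together: pentanal.

pentanal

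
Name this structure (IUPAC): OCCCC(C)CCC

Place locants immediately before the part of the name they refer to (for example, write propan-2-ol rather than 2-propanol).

4-methylheptan-1-ol

The longest carbon chain that includes the –OH group has 7 carbons, so the parent hydride is heptane.
The highest-priority functional group is an alcohol (–OH), so the name ends in -ol.
Number the chain so that numbering from this end puts the hydroxyl group at C-1 rather than C-7.
This places the hydroxyl at C-1; a methyl group at C-4.
The name is 4-methylheptan-1-ol.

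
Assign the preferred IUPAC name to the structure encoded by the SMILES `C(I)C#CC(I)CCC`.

1,4-diiodohept-2-yne

The longest carbon chain that includes the multiple bond has 7 carbons, so the parent hydride is heptane.
The chain contains a C≡C triple bond, so the unsaturation ending is -yne.
Choose the numbering such that numbering from this end puts the triple bond at C-2 rather than C-5.
This places the triple bond between C-2 and C-3; iodo groups at C-1 and C-4.
Putting it together: 1,4-diiodohept-2-yne.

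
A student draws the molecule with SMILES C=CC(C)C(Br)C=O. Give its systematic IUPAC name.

2-bromo-3-methylpent-4-enal

Counting along the main chain through the –CHO group and the multiple bond gives 5 carbons: the parent is pentane.
The principal characteristic group is an aldehyde (terminal –CHO), named with the suffix -al.
A C=C double bond in the chain gives the infix -ene-.
Choose the numbering such that the aldehyde carbon is C-1 by definition.
With this numbering: the double bond between C-4 and C-5; a bromo group at C-2; a methyl group at C-3.
Prefixes are listed alphabetically: bromo, methyl.
Assembling the pieces gives 2-bromo-3-methylpent-4-enal.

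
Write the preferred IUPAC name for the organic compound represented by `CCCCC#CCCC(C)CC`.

9-methylundec-5-yne

The longest chain bearing the multiple bond is 11 carbons long (undecane).
There is one C≡C triple bond, indicated by the ending -yne.
Choose the numbering such that numbering from this end puts the triple bond at C-5 rather than C-6.
That gives the triple bond between C-5 and C-6; a methyl group at C-9.
Assembling the pieces gives 9-methylundec-5-yne.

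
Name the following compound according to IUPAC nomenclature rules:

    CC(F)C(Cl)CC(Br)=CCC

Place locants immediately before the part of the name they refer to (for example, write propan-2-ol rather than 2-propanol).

4-bromo-6-chloro-7-fluorooct-3-ene

The longest chain bearing the multiple bond is 8 carbons long (octane).
There is one C=C double bond, indicated by the ending -ene.
Number the chain so that numbering from this end puts the double bond at C-3 rather than C-5.
This places the double bond between C-3 and C-4; a bromo group at C-4; a chloro group at C-6; a fluoro group at C-7.
Prefixes are listed alphabetically: bromo, chloro, fluoro.
Assembling the pieces gives 4-bromo-6-chloro-7-fluorooct-3-ene.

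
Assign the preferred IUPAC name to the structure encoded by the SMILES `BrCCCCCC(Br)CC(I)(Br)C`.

The parent chain contains 9 carbons (nonane).
Number the chain so that the substituent locant set {1,6,8,8} is lower than {2,2,4,9} at the first point of difference.
That gives bromo groups at C-1 and C-6 and C-8; an iodo group at C-8.
Prefixes are listed alphabetically: bromo, iodo.
Putting it together: 1,6,8-tribromo-8-iodononane.

1,6,8-tribromo-8-iodononane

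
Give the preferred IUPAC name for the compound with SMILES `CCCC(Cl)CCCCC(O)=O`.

6-chlorononanoic acid

The longest chain bearing the –COOH group is 9 carbons long (nonane).
The highest-priority functional group is a carboxylic acid (terminal –COOH), so the name ends in -oic acid.
Choose the numbering such that the carboxylic acid carbon is C-1 by definition.
With this numbering: a chloro group at C-6.
The name is 6-chlorononanoic acid.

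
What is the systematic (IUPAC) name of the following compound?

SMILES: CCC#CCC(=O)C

Counting along the main chain through the carbonyl and the multiple bond gives 7 carbons: the parent is heptane.
A ketone (C=O on an internal carbon) is the principal characteristic group, giving the suffix -one.
A C≡C triple bond in the chain gives the infix -yne-.
The numbering direction is chosen so that numbering from this end puts the carbonyl group at C-2 rather than C-6.
With this numbering: the carbonyl at C-2; the triple bond between C-4 and C-5.
Assembling the pieces gives hept-4-yn-2-one.

hept-4-yn-2-one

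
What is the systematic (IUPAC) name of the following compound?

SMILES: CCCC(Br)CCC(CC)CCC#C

The longest chain bearing the multiple bond is 11 carbons long (undecane).
A C≡C triple bond in the chain gives the infix -yne-.
Number the chain so that numbering from this end puts the triple bond at C-1 rather than C-10.
This places the triple bond between C-1 and C-2; a bromo group at C-8; an ethyl group at C-5.
The substituents are ordered alphabetically, ignoring any di-/tri- multipliers.
The name is 8-bromo-5-ethylundec-1-yne.

8-bromo-5-ethylundec-1-yne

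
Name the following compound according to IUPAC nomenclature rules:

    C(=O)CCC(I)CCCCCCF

10-fluoro-4-iododecanal

The longest chain bearing the –CHO group is 10 carbons long (decane).
An aldehyde (terminal –CHO) is the principal characteristic group, giving the suffix -al.
Number the chain so that the aldehyde carbon is C-1 by definition.
With this numbering: a fluoro group at C-10; an iodo group at C-4.
The substituents are ordered alphabetically, ignoring any di-/tri- multipliers.
The name is 10-fluoro-4-iododecanal.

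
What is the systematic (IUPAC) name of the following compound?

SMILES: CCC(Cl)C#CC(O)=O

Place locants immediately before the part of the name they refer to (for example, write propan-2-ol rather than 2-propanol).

The longest carbon chain that includes the –COOH group and the multiple bond has 6 carbons, so the parent hydride is hexane.
A carboxylic acid (terminal –COOH) is the principal characteristic group, giving the suffix -oic acid.
The chain contains a C≡C triple bond, so the unsaturation ending is -yne.
Number the chain so that the carboxylic acid carbon is C-1 by definition.
That gives the triple bond between C-2 and C-3; a chloro group at C-4.
Putting it together: 4-chlorohex-2-ynoic acid.

4-chlorohex-2-ynoic acid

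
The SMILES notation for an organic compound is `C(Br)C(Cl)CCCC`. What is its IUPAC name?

The parent chain contains 6 carbons (hexane).
Choose the numbering such that the substituent locant set {1,2} is lower than {5,6} at the first point of difference.
With this numbering: a bromo group at C-1; a chloro group at C-2.
Prefixes are listed alphabetically: bromo, chloro.
Putting it together: 1-bromo-2-chlorohexane.

1-bromo-2-chlorohexane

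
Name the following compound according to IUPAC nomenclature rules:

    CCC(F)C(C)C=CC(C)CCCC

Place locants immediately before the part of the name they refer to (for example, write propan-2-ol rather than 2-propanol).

Counting along the main chain through the multiple bond gives 11 carbons: the parent is undecane.
The chain contains a C=C double bond, so the unsaturation ending is -ene.
The numbering direction is chosen so that numbering from this end puts the double bond at C-5 rather than C-6.
With this numbering: the double bond between C-5 and C-6; a fluoro group at C-3; methyl groups at C-4 and C-7.
Substituent prefixes are cited in alphabetical order (multiplying prefixes like di-/tri- are ignored for ordering).
Assembling the pieces gives 3-fluoro-4,7-dimethylundec-5-ene.

3-fluoro-4,7-dimethylundec-5-ene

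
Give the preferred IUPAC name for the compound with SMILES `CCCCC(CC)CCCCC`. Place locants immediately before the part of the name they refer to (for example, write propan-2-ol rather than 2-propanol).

The longest carbon chain is 10 atoms: the parent is decane.
The numbering direction is chosen so that the substituent locant set {5} is lower than {6} at the first point of difference.
With this numbering: an ethyl group at C-5.
The name is 5-ethyldecane.

5-ethyldecane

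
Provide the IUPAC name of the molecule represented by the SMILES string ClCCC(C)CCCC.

The longest carbon chain is 7 atoms: the parent is heptane.
Number the chain so that the substituent locant set {1,3} is lower than {5,7} at the first point of difference.
This places a chloro group at C-1; a methyl group at C-3.
Prefixes are listed alphabetically: chloro, methyl.
Assembling the pieces gives 1-chloro-3-methylheptane.

1-chloro-3-methylheptane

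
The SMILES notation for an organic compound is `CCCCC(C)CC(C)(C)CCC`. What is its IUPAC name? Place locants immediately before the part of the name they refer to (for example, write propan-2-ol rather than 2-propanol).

4,4,6-trimethyldecane

The longest carbon chain is 10 atoms: the parent is decane.
Choose the numbering such that the substituent locant set {4,4,6} is lower than {5,7,7} at the first point of difference.
This places methyl groups at C-4 (×2) and C-6.
Assembling the pieces gives 4,4,6-trimethyldecane.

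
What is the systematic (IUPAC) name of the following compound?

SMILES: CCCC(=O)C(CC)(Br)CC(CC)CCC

The longest chain bearing the carbonyl is 10 carbons long (decane).
The highest-priority functional group is a ketone (C=O on an internal carbon), so the name ends in -one.
The numbering direction is chosen so that numbering from this end puts the carbonyl group at C-4 rather than C-7.
This places the carbonyl at C-4; a bromo group at C-5; ethyl groups at C-5 and C-7.
The substituents are ordered alphabetically, ignoring any di-/tri- multipliers.
Assembling the pieces gives 5-bromo-5,7-diethyldecan-4-one.

5-bromo-5,7-diethyldecan-4-one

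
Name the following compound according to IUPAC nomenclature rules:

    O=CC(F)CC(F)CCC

2,4-difluoroheptanal

The longest carbon chain that includes the –CHO group has 7 carbons, so the parent hydride is heptane.
An aldehyde (terminal –CHO) is the principal characteristic group, giving the suffix -al.
Choose the numbering such that the aldehyde carbon is C-1 by definition.
That gives fluoro groups at C-2 and C-4.
Putting it together: 2,4-difluoroheptanal.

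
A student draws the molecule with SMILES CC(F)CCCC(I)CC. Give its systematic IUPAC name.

The longest carbon chain is 8 atoms: the parent is octane.
Choose the numbering such that the substituent locant set {2,6} is lower than {3,7} at the first point of difference.
With this numbering: a fluoro group at C-2; an iodo group at C-6.
Prefixes are listed alphabetically: fluoro, iodo.
The name is 2-fluoro-6-iodooctane.

2-fluoro-6-iodooctane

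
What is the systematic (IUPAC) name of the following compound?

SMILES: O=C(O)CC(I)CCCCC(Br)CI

The longest carbon chain that includes the –COOH group has 9 carbons, so the parent hydride is nonane.
A carboxylic acid (terminal –COOH) is the principal characteristic group, giving the suffix -oic acid.
The numbering direction is chosen so that the carboxylic acid carbon is C-1 by definition.
That gives a bromo group at C-8; iodo groups at C-3 and C-9.
The substituents are ordered alphabetically, ignoring any di-/tri- multipliers.
Assembling the pieces gives 8-bromo-3,9-diiodononanoic acid.

8-bromo-3,9-diiodononanoic acid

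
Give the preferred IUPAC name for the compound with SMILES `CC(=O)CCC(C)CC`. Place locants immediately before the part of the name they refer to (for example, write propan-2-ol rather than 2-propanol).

Counting along the main chain through the carbonyl gives 7 carbons: the parent is heptane.
A ketone (C=O on an internal carbon) is the principal characteristic group, giving the suffix -one.
Choose the numbering such that numbering from this end puts the carbonyl group at C-2 rather than C-6.
This places the carbonyl at C-2; a methyl group at C-5.
The name is 5-methylheptan-2-one.

5-methylheptan-2-one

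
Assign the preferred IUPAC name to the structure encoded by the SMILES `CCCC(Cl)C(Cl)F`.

1,2-dichloro-1-fluoropentane

The longest continuous carbon chain has 5 atoms, so the parent hydride is pentane.
Number the chain so that the substituent locant set {1,1,2} is lower than {4,5,5} at the first point of difference.
That gives chloro groups at C-1 and C-2; a fluoro group at C-1.
Prefixes are listed alphabetically: chloro, fluoro.
The name is 1,2-dichloro-1-fluoropentane.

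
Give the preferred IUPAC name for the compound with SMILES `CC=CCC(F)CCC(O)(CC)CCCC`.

5-ethyl-8-fluorododec-10-en-5-ol

Counting along the main chain through the –OH group and the multiple bond gives 12 carbons: the parent is dodecane.
An alcohol (–OH) is the principal characteristic group, giving the suffix -ol.
A C=C double bond in the chain gives the infix -ene-.
Number the chain so that numbering from this end puts the hydroxyl group at C-5 rather than C-8.
This places the hydroxyl at C-5; the double bond between C-10 and C-11; an ethyl group at C-5; a fluoro group at C-8.
The substituents are ordered alphabetically, ignoring any di-/tri- multipliers.
Putting it together: 5-ethyl-8-fluorododec-10-en-5-ol.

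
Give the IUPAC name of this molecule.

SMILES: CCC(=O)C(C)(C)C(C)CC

Counting along the main chain through the carbonyl gives 7 carbons: the parent is heptane.
A ketone (C=O on an internal carbon) is the principal characteristic group, giving the suffix -one.
Choose the numbering such that numbering from this end puts the carbonyl group at C-3 rather than C-5.
This places the carbonyl at C-3; methyl groups at C-4 (×2) and C-5.
Assembling the pieces gives 4,4,5-trimethylheptan-3-one.

4,4,5-trimethylheptan-3-one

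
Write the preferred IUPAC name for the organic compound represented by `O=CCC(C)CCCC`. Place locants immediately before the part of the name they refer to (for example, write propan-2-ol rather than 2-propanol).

3-methylheptanal

Counting along the main chain through the –CHO group gives 7 carbons: the parent is heptane.
The highest-priority functional group is an aldehyde (terminal –CHO), so the name ends in -al.
The numbering direction is chosen so that the aldehyde carbon is C-1 by definition.
With this numbering: a methyl group at C-3.
The name is 3-methylheptanal.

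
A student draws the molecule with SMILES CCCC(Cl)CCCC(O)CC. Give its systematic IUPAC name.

7-chlorodecan-3-ol

Counting along the main chain through the –OH group gives 10 carbons: the parent is decane.
The principal characteristic group is an alcohol (–OH), named with the suffix -ol.
Number the chain so that numbering from this end puts the hydroxyl group at C-3 rather than C-8.
With this numbering: the hydroxyl at C-3; a chloro group at C-7.
Assembling the pieces gives 7-chlorodecan-3-ol.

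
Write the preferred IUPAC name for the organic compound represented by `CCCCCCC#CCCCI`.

Counting along the main chain through the multiple bond gives 11 carbons: the parent is undecane.
The chain contains a C≡C triple bond, so the unsaturation ending is -yne.
Number the chain so that numbering from this end puts the triple bond at C-4 rather than C-7.
This places the triple bond between C-4 and C-5; an iodo group at C-1.
Assembling the pieces gives 1-iodoundec-4-yne.

1-iodoundec-4-yne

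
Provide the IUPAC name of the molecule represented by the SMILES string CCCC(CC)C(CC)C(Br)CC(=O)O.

The longest chain bearing the –COOH group is 8 carbons long (octane).
The principal characteristic group is a carboxylic acid (terminal –COOH), named with the suffix -oic acid.
Number the chain so that the carboxylic acid carbon is C-1 by definition.
With this numbering: a bromo group at C-3; ethyl groups at C-4 and C-5.
The substituents are ordered alphabetically, ignoring any di-/tri- multipliers.
Putting it together: 3-bromo-4,5-diethyloctanoic acid.

3-bromo-4,5-diethyloctanoic acid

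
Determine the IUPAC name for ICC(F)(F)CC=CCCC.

2,2-difluoro-1-iodooct-4-ene

The longest chain bearing the multiple bond is 8 carbons long (octane).
A C=C double bond in the chain gives the infix -ene-.
The numbering direction is chosen so that the substituent locant set {1,2,2} is lower than {7,7,8} at the first point of difference.
That gives the double bond between C-4 and C-5; two fluoro groups at C-2; an iodo group at C-1.
The substituents are ordered alphabetically, ignoring any di-/tri- multipliers.
The name is 2,2-difluoro-1-iodooct-4-ene.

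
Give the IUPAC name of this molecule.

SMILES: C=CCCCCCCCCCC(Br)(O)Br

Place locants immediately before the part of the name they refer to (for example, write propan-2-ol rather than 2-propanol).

The longest chain bearing the –OH group and the multiple bond is 12 carbons long (dodecane).
The principal characteristic group is an alcohol (–OH), named with the suffix -ol.
The chain contains a C=C double bond, so the unsaturation ending is -ene.
Choose the numbering such that numbering from this end puts the hydroxyl group at C-1 rather than C-12.
That gives the hydroxyl at C-1; the double bond between C-11 and C-12; two bromo groups at C-1.
Assembling the pieces gives 1,1-dibromododec-11-en-1-ol.

1,1-dibromododec-11-en-1-ol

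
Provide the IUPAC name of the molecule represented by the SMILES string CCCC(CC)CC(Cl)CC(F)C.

The longest continuous carbon chain has 9 atoms, so the parent hydride is nonane.
Choose the numbering such that the substituent locant set {2,4,6} is lower than {4,6,8} at the first point of difference.
This places a chloro group at C-4; an ethyl group at C-6; a fluoro group at C-2.
Substituent prefixes are cited in alphabetical order (multiplying prefixes like di-/tri- are ignored for ordering).
The name is 4-chloro-6-ethyl-2-fluorononane.

4-chloro-6-ethyl-2-fluorononane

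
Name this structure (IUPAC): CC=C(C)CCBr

The longest carbon chain that includes the multiple bond has 5 carbons, so the parent hydride is pentane.
There is one C=C double bond, indicated by the ending -ene.
The numbering direction is chosen so that numbering from this end puts the double bond at C-2 rather than C-3.
That gives the double bond between C-2 and C-3; a bromo group at C-5; a methyl group at C-3.
The substituents are ordered alphabetically, ignoring any di-/tri- multipliers.
Assembling the pieces gives 5-bromo-3-methylpent-2-ene.

5-bromo-3-methylpent-2-ene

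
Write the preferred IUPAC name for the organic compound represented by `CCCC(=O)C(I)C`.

The longest chain bearing the carbonyl is 6 carbons long (hexane).
The principal characteristic group is a ketone (C=O on an internal carbon), named with the suffix -one.
The numbering direction is chosen so that numbering from this end puts the carbonyl group at C-3 rather than C-4.
This places the carbonyl at C-3; an iodo group at C-2.
The name is 2-iodohexan-3-one.

2-iodohexan-3-one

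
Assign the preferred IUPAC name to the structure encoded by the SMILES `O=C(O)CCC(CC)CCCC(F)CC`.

4-ethyl-8-fluorodecanoic acid

The longest carbon chain that includes the –COOH group has 10 carbons, so the parent hydride is decane.
A carboxylic acid (terminal –COOH) is the principal characteristic group, giving the suffix -oic acid.
Number the chain so that the carboxylic acid carbon is C-1 by definition.
This places an ethyl group at C-4; a fluoro group at C-8.
Prefixes are listed alphabetically: ethyl, fluoro.
The name is 4-ethyl-8-fluorodecanoic acid.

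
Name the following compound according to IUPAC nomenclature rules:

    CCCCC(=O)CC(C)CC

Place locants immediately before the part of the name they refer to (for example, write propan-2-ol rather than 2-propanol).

3-methylnonan-5-one

The longest chain bearing the carbonyl is 9 carbons long (nonane).
The principal characteristic group is a ketone (C=O on an internal carbon), named with the suffix -one.
Number the chain so that the substituent locant set {3} is lower than {7} at the first point of difference.
This places the carbonyl at C-5; a methyl group at C-3.
Assembling the pieces gives 3-methylnonan-5-one.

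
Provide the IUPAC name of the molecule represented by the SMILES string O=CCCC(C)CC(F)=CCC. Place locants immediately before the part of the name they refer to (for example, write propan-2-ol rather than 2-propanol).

6-fluoro-4-methylnon-6-enal

The longest carbon chain that includes the –CHO group and the multiple bond has 9 carbons, so the parent hydride is nonane.
The principal characteristic group is an aldehyde (terminal –CHO), named with the suffix -al.
There is one C=C double bond, indicated by the ending -ene.
Choose the numbering such that the aldehyde carbon is C-1 by definition.
This places the double bond between C-6 and C-7; a fluoro group at C-6; a methyl group at C-4.
The substituents are ordered alphabetically, ignoring any di-/tri- multipliers.
The name is 6-fluoro-4-methylnon-6-enal.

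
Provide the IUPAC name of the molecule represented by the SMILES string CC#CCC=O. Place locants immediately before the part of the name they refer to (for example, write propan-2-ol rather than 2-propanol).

pent-3-ynal

Counting along the main chain through the –CHO group and the multiple bond gives 5 carbons: the parent is pentane.
An aldehyde (terminal –CHO) is the principal characteristic group, giving the suffix -al.
There is one C≡C triple bond, indicated by the ending -yne.
The numbering direction is chosen so that the aldehyde carbon is C-1 by definition.
This places the triple bond between C-3 and C-4.
Putting it together: pent-3-ynal.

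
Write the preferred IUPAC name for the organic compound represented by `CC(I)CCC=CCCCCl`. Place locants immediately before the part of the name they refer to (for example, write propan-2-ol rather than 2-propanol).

1-chloro-8-iodonon-4-ene

Counting along the main chain through the multiple bond gives 9 carbons: the parent is nonane.
The chain contains a C=C double bond, so the unsaturation ending is -ene.
Number the chain so that numbering from this end puts the double bond at C-4 rather than C-5.
That gives the double bond between C-4 and C-5; a chloro group at C-1; an iodo group at C-8.
Prefixes are listed alphabetically: chloro, iodo.
Assembling the pieces gives 1-chloro-8-iodonon-4-ene.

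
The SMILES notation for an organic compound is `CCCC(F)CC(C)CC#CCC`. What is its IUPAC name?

8-fluoro-6-methylundec-3-yne

Counting along the main chain through the multiple bond gives 11 carbons: the parent is undecane.
The chain contains a C≡C triple bond, so the unsaturation ending is -yne.
The numbering direction is chosen so that numbering from this end puts the triple bond at C-3 rather than C-8.
This places the triple bond between C-3 and C-4; a fluoro group at C-8; a methyl group at C-6.
The substituents are ordered alphabetically, ignoring any di-/tri- multipliers.
Putting it together: 8-fluoro-6-methylundec-3-yne.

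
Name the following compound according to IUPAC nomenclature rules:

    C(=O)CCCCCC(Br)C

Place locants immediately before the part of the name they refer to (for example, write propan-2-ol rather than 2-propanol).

7-bromooctanal

Counting along the main chain through the –CHO group gives 8 carbons: the parent is octane.
The principal characteristic group is an aldehyde (terminal –CHO), named with the suffix -al.
Number the chain so that the aldehyde carbon is C-1 by definition.
That gives a bromo group at C-7.
Putting it together: 7-bromooctanal.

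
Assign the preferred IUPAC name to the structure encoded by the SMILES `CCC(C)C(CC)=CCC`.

The longest carbon chain that includes the multiple bond has 7 carbons, so the parent hydride is heptane.
There is one C=C double bond, indicated by the ending -ene.
Number the chain so that numbering from this end puts the double bond at C-3 rather than C-4.
This places the double bond between C-3 and C-4; an ethyl group at C-4; a methyl group at C-5.
Prefixes are listed alphabetically: ethyl, methyl.
Putting it together: 4-ethyl-5-methylhept-3-ene.

4-ethyl-5-methylhept-3-ene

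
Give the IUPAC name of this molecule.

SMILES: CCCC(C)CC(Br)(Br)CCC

4,4-dibromo-6-methylnonane

The longest continuous carbon chain has 9 atoms, so the parent hydride is nonane.
Choose the numbering such that the substituent locant set {4,4,6} is lower than {4,6,6} at the first point of difference.
With this numbering: two bromo groups at C-4; a methyl group at C-6.
Substituent prefixes are cited in alphabetical order (multiplying prefixes like di-/tri- are ignored for ordering).
Assembling the pieces gives 4,4-dibromo-6-methylnonane.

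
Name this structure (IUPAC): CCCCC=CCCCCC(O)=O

undec-6-enoic acid

The longest carbon chain that includes the –COOH group and the multiple bond has 11 carbons, so the parent hydride is undecane.
The highest-priority functional group is a carboxylic acid (terminal –COOH), so the name ends in -oic acid.
There is one C=C double bond, indicated by the ending -ene.
Choose the numbering such that the carboxylic acid carbon is C-1 by definition.
With this numbering: the double bond between C-6 and C-7.
Assembling the pieces gives undec-6-enoic acid.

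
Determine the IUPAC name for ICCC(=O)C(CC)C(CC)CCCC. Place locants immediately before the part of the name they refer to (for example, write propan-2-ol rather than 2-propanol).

4,5-diethyl-1-iodononan-3-one

The longest carbon chain that includes the carbonyl has 9 carbons, so the parent hydride is nonane.
The principal characteristic group is a ketone (C=O on an internal carbon), named with the suffix -one.
The numbering direction is chosen so that numbering from this end puts the carbonyl group at C-3 rather than C-7.
That gives the carbonyl at C-3; ethyl groups at C-4 and C-5; an iodo group at C-1.
The substituents are ordered alphabetically, ignoring any di-/tri- multipliers.
Assembling the pieces gives 4,5-diethyl-1-iodononan-3-one.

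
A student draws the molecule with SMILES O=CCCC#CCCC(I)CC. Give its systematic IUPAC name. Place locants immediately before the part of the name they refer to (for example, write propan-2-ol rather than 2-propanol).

The longest chain bearing the –CHO group and the multiple bond is 10 carbons long (decane).
An aldehyde (terminal –CHO) is the principal characteristic group, giving the suffix -al.
A C≡C triple bond in the chain gives the infix -yne-.
The numbering direction is chosen so that the aldehyde carbon is C-1 by definition.
That gives the triple bond between C-4 and C-5; an iodo group at C-8.
Putting it together: 8-iododec-4-ynal.

8-iododec-4-ynal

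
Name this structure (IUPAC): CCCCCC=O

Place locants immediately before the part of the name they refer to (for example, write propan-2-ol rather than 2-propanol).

hexanal

Counting along the main chain through the –CHO group gives 6 carbons: the parent is hexane.
The highest-priority functional group is an aldehyde (terminal –CHO), so the name ends in -al.
Number the chain so that the aldehyde carbon is C-1 by definition.
Putting it together: hexanal.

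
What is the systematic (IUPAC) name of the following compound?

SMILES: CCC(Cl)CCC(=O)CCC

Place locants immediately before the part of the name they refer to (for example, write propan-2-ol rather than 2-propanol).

The longest chain bearing the carbonyl is 9 carbons long (nonane).
The highest-priority functional group is a ketone (C=O on an internal carbon), so the name ends in -one.
The numbering direction is chosen so that numbering from this end puts the carbonyl group at C-4 rather than C-6.
This places the carbonyl at C-4; a chloro group at C-7.
Putting it together: 7-chlorononan-4-one.

7-chlorononan-4-one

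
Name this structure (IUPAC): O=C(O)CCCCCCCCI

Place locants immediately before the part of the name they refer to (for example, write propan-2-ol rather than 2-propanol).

The longest carbon chain that includes the –COOH group has 9 carbons, so the parent hydride is nonane.
The highest-priority functional group is a carboxylic acid (terminal –COOH), so the name ends in -oic acid.
The numbering direction is chosen so that the carboxylic acid carbon is C-1 by definition.
That gives an iodo group at C-9.
Putting it together: 9-iodononanoic acid.

9-iodononanoic acid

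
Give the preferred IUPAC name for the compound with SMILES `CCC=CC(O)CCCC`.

non-3-en-5-ol

The longest carbon chain that includes the –OH group and the multiple bond has 9 carbons, so the parent hydride is nonane.
The highest-priority functional group is an alcohol (–OH), so the name ends in -ol.
There is one C=C double bond, indicated by the ending -ene.
Number the chain so that numbering from this end puts the double bond at C-3 rather than C-6.
This places the hydroxyl at C-5; the double bond between C-3 and C-4.
Putting it together: non-3-en-5-ol.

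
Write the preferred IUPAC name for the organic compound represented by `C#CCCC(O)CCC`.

oct-7-yn-4-ol

The longest chain bearing the –OH group and the multiple bond is 8 carbons long (octane).
The principal characteristic group is an alcohol (–OH), named with the suffix -ol.
The chain contains a C≡C triple bond, so the unsaturation ending is -yne.
The numbering direction is chosen so that numbering from this end puts the hydroxyl group at C-4 rather than C-5.
This places the hydroxyl at C-4; the triple bond between C-7 and C-8.
Putting it together: oct-7-yn-4-ol.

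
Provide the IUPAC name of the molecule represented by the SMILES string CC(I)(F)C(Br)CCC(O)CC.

6-bromo-7-fluoro-7-iodooctan-3-ol

Counting along the main chain through the –OH group gives 8 carbons: the parent is octane.
The principal characteristic group is an alcohol (–OH), named with the suffix -ol.
The numbering direction is chosen so that numbering from this end puts the hydroxyl group at C-3 rather than C-6.
This places the hydroxyl at C-3; a bromo group at C-6; a fluoro group at C-7; an iodo group at C-7.
Substituent prefixes are cited in alphabetical order (multiplying prefixes like di-/tri- are ignored for ordering).
Putting it together: 6-bromo-7-fluoro-7-iodooctan-3-ol.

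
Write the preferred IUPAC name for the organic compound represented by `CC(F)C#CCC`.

The longest carbon chain that includes the multiple bond has 6 carbons, so the parent hydride is hexane.
The chain contains a C≡C triple bond, so the unsaturation ending is -yne.
The numbering direction is chosen so that the substituent locant set {2} is lower than {5} at the first point of difference.
This places the triple bond between C-3 and C-4; a fluoro group at C-2.
Assembling the pieces gives 2-fluorohex-3-yne.

2-fluorohex-3-yne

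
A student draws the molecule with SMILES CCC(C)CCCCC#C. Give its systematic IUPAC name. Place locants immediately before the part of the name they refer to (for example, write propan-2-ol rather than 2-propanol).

7-methylnon-1-yne

The longest carbon chain that includes the multiple bond has 9 carbons, so the parent hydride is nonane.
There is one C≡C triple bond, indicated by the ending -yne.
Choose the numbering such that numbering from this end puts the triple bond at C-1 rather than C-8.
This places the triple bond between C-1 and C-2; a methyl group at C-7.
The name is 7-methylnon-1-yne.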